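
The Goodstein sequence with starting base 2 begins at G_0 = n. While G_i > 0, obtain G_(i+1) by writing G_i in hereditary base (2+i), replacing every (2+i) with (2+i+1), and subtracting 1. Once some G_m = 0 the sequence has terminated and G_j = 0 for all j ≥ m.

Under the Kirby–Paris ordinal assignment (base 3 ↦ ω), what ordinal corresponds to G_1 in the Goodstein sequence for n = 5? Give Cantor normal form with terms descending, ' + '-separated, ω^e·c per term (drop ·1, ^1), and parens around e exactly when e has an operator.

i=0: 5 = 2^2 + 1 (b=2); 2→3: 3^3 + 1 = 28; 28−1 = 27
i=1: 27 = 3^3 (b=3); 3→4: 4^4 = 256; 256−1 = 255

ω^ω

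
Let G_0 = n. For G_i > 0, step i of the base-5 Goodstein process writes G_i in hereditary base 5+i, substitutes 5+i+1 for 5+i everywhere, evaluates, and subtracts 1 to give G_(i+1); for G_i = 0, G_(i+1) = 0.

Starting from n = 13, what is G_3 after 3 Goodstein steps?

16

i=0: 13 = 2·5 + 3 (b=5); 5→6: 2·6 + 3 = 15; 15−1 = 14
i=1: 14 = 2·6 + 2 (b=6); 6→7: 2·7 + 2 = 16; 16−1 = 15
i=2: 15 = 2·7 + 1 (b=7); 7→8: 2·8 + 1 = 17; 17−1 = 16
i=3: 16 = 2·8 (b=8); 8→9: 2·9 = 18; 18−1 = 17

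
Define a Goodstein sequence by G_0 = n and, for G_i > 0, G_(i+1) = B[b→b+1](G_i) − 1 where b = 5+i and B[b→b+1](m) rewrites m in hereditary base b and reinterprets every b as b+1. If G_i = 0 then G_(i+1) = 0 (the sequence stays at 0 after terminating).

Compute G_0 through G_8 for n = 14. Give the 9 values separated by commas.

14, 15, 16, 17, 18, 19, 19, 19, 19

[0] 14 ≡ 2·5 + 4 (base 5). Lift 6: 16. −1: 15.
[1] 15 ≡ 2·6 + 3 (base 6). Lift 7: 17. −1: 16.
[2] 16 ≡ 2·7 + 2 (base 7). Lift 8: 18. −1: 17.
[3] 17 ≡ 2·8 + 1 (base 8). Lift 9: 19. −1: 18.
[4] 18 ≡ 2·9 (base 9). Lift 10: 20. −1: 19.
[5] 19 ≡ 10 + 9 (base 10). Lift 11: 20. −1: 19.
[6] 19 ≡ 11 + 8 (base 11). Lift 12: 20. −1: 19.
[7] 19 ≡ 12 + 7 (base 12). Lift 13: 20. −1: 19.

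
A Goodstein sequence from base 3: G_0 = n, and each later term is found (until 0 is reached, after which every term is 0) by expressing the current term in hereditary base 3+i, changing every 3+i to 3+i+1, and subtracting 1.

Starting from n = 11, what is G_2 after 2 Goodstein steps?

G_0 = 11. HB_3(11) = 3^2 + 2. Bump = 18. G_1 = 17.
G_1 = 17. HB_4(17) = 4^2 + 1. Bump = 26. G_2 = 25.

25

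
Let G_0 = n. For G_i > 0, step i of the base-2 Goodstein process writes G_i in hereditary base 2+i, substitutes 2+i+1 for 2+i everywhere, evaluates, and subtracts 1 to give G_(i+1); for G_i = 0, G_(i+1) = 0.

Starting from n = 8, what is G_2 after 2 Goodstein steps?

553

[0] 8 ≡ 2^(2 + 1) (base 2). Lift 3: 81. −1: 80.
[1] 80 ≡ 2·3^3 + 2·3^2 + 2·3 + 2 (base 3). Lift 4: 554. −1: 553.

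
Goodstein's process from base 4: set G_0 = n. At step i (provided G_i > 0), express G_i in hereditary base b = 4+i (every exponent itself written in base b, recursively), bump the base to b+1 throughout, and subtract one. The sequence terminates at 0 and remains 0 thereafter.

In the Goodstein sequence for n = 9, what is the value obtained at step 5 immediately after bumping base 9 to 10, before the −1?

G_0 = 9. HB_4(9) = 2·4 + 1. Bump = 11. G_1 = 10.
G_1 = 10. HB_5(10) = 2·5. Bump = 12. G_2 = 11.
G_2 = 11. HB_6(11) = 6 + 5. Bump = 12. G_3 = 11.
G_3 = 11. HB_7(11) = 7 + 4. Bump = 12. G_4 = 11.
G_4 = 11. HB_8(11) = 8 + 3. Bump = 12. G_5 = 11.

12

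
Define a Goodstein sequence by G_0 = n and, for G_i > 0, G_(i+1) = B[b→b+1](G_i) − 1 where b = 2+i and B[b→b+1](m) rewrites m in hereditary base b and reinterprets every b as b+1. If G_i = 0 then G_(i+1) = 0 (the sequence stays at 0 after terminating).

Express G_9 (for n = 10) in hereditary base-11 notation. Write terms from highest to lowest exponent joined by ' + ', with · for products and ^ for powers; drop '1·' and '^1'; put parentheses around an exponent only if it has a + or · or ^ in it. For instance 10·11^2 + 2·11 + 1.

5·11^11 + 5·11^5 + 5·11^4 + 5·11^3 + 5·11^2 + 5·11

step 0: 10 = 2^(2 + 1) + 2; sub 3 for 2: 3^(3 + 1) + 3; = 84; G_1 = 84−1 = 83
step 1: 83 = 3^(3 + 1) + 2; sub 4 for 3: 4^(4 + 1) + 2; = 1026; G_2 = 1026−1 = 1025
step 2: 1025 = 4^(4 + 1) + 1; sub 5 for 4: 5^(5 + 1) + 1; = 15626; G_3 = 15626−1 = 15625
step 3: 15625 = 5^(5 + 1); sub 6 for 5: 6^(6 + 1); = 279936; G_4 = 279936−1 = 279935
step 4: 279935 = 5·6^6 + 5·6^5 + 5·6^4 + 5·6^3 + 5·6^2 + 5·6 + 5; sub 7 for 6: 5·7^7 + 5·7^5 + 5·7^4 + 5·7^3 + 5·7^2 + 5·7 + 5; = 4215755; G_5 = 4215755−1 = 4215754
step 5: 4215754 = 5·7^7 + 5·7^5 + 5·7^4 + 5·7^3 + 5·7^2 + 5·7 + 4; sub 8 for 7: 5·8^8 + 5·8^5 + 5·8^4 + 5·8^3 + 5·8^2 + 5·8 + 4; = 84073324; G_6 = 84073324−1 = 84073323
step 6: 84073323 = 5·8^8 + 5·8^5 + 5·8^4 + 5·8^3 + 5·8^2 + 5·8 + 3; sub 9 for 8: 5·9^9 + 5·9^5 + 5·9^4 + 5·9^3 + 5·9^2 + 5·9 + 3; = 1937434593; G_7 = 1937434593−1 = 1937434592
step 7: 1937434592 = 5·9^9 + 5·9^5 + 5·9^4 + 5·9^3 + 5·9^2 + 5·9 + 2; sub 10 for 9: 5·10^10 + 5·10^5 + 5·10^4 + 5·10^3 + 5·10^2 + 5·10 + 2; = 50000555552; G_8 = 50000555552−1 = 50000555551
step 8: 50000555551 = 5·10^10 + 5·10^5 + 5·10^4 + 5·10^3 + 5·10^2 + 5·10 + 1; sub 11 for 10: 5·11^11 + 5·11^5 + 5·11^4 + 5·11^3 + 5·11^2 + 5·11 + 1; = 1426559238831; G_9 = 1426559238831−1 = 1426559238830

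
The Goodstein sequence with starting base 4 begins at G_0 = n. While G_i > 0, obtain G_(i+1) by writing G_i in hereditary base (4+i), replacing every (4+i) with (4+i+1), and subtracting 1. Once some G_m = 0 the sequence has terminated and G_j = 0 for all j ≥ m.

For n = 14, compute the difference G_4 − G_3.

1

[0] 14 ≡ 3·4 + 2 (base 4). Lift 5: 17. −1: 16.
[1] 16 ≡ 3·5 + 1 (base 5). Lift 6: 19. −1: 18.
[2] 18 ≡ 3·6 (base 6). Lift 7: 21. −1: 20.
[3] 20 ≡ 2·7 + 6 (base 7). Lift 8: 22. −1: 21.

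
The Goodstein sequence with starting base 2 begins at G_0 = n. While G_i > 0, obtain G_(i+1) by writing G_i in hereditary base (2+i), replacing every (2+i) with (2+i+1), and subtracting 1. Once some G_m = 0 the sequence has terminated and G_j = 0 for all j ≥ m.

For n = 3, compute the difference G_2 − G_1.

3 —HB2→ 2 + 1 —bump→ 3 + 1 = 4 —(−1)→ 3
3 —HB3→ 3 —bump→ 4 = 4 —(−1)→ 3

0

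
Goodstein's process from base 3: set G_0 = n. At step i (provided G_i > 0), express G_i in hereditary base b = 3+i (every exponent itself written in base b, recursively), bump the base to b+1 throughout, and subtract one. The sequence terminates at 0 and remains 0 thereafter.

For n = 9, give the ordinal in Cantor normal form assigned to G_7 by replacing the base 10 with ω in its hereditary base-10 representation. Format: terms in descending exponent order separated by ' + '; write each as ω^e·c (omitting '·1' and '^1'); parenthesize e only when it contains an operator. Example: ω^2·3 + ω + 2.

base 3: 9 = 3^2; at 4: 4^2 = 16; next = 15
base 4: 15 = 3·4 + 3; at 5: 3·5 + 3 = 18; next = 17
base 5: 17 = 3·5 + 2; at 6: 3·6 + 2 = 20; next = 19
base 6: 19 = 3·6 + 1; at 7: 3·7 + 1 = 22; next = 21
base 7: 21 = 3·7; at 8: 3·8 = 24; next = 23
base 8: 23 = 2·8 + 7; at 9: 2·9 + 7 = 25; next = 24
base 9: 24 = 2·9 + 6; at 10: 2·10 + 6 = 26; next = 25
base 10: 25 = 2·10 + 5; at 11: 2·11 + 5 = 27; next = 26

ω·2 + 5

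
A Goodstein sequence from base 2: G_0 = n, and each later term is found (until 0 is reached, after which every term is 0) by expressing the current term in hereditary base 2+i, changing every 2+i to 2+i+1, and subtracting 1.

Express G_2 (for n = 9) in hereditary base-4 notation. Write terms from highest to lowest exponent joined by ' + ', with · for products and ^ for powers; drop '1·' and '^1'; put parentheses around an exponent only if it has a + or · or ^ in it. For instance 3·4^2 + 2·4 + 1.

9 —HB2→ 2^(2 + 1) + 1 —bump→ 3^(3 + 1) + 1 = 82 —(−1)→ 81
81 —HB3→ 3^(3 + 1) —bump→ 4^(4 + 1) = 1024 —(−1)→ 1023

3·4^4 + 3·4^3 + 3·4^2 + 3·4 + 3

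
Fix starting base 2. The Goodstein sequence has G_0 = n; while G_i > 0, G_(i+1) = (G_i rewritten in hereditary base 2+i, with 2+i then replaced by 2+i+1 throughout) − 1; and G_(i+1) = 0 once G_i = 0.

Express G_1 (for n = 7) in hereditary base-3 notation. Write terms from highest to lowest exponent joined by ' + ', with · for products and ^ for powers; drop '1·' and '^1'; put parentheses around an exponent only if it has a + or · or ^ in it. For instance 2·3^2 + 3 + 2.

3^3 + 3

G_0 = 7. HB_2(7) = 2^2 + 2 + 1. Bump = 31. G_1 = 30.
G_1 = 30. HB_3(30) = 3^3 + 3. Bump = 260. G_2 = 259.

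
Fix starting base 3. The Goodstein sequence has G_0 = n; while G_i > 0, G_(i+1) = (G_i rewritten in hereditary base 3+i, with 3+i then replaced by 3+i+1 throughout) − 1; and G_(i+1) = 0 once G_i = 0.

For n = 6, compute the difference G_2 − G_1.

0

i=0: 6 = 2·3 (b=3); 3→4: 2·4 = 8; 8−1 = 7
i=1: 7 = 4 + 3 (b=4); 4→5: 5 + 3 = 8; 8−1 = 7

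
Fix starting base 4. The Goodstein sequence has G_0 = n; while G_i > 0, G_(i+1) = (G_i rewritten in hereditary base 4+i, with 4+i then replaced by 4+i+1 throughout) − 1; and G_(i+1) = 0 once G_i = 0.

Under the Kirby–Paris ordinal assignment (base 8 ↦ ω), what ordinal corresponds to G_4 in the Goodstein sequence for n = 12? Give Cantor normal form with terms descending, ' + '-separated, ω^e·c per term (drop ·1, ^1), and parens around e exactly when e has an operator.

(0) 12|_4 = 3·4 ↦ 3·5|_5 = 15 ⇒ 14
(1) 14|_5 = 2·5 + 4 ↦ 2·6 + 4|_6 = 16 ⇒ 15
(2) 15|_6 = 2·6 + 3 ↦ 2·7 + 3|_7 = 17 ⇒ 16
(3) 16|_7 = 2·7 + 2 ↦ 2·8 + 2|_8 = 18 ⇒ 17
(4) 17|_8 = 2·8 + 1 ↦ 2·9 + 1|_9 = 19 ⇒ 18

ω·2 + 1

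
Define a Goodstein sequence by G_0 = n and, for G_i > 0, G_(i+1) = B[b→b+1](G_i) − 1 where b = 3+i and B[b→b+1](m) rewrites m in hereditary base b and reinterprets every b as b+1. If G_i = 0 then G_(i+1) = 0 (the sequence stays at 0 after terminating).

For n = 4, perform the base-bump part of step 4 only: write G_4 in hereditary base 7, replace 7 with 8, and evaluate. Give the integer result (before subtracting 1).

4 —HB3→ 3 + 1 —bump→ 4 + 1 = 5 —(−1)→ 4
4 —HB4→ 4 —bump→ 5 = 5 —(−1)→ 4
4 —HB5→ 4 —bump→ 4 = 4 —(−1)→ 3
3 —HB6→ 3 —bump→ 3 = 3 —(−1)→ 2
2 —HB7→ 2 —bump→ 2 = 2 —(−1)→ 1

2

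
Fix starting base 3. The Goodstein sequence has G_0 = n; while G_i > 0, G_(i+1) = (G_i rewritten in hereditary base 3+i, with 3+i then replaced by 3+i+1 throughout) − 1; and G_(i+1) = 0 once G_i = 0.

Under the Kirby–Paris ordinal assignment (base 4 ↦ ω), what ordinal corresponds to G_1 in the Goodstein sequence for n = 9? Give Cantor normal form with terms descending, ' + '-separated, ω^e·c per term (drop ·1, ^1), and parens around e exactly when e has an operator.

ω·3 + 3

9 —HB3→ 3^2 —bump→ 4^2 = 16 —(−1)→ 15
15 —HB4→ 3·4 + 3 —bump→ 3·5 + 3 = 18 —(−1)→ 17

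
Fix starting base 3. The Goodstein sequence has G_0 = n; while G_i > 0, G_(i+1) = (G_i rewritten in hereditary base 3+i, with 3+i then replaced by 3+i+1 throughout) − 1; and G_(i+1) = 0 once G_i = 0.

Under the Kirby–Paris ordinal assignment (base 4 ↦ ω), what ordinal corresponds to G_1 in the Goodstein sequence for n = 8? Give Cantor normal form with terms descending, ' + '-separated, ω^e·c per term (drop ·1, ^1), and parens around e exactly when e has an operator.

G_0=8  [base 3] 2·3 + 2  →[3↦4]→  2·4 + 2 = 10  −1 ⇒ G_1=9
G_1=9  [base 4] 2·4 + 1  →[4↦5]→  2·5 + 1 = 11  −1 ⇒ G_2=10

ω·2 + 1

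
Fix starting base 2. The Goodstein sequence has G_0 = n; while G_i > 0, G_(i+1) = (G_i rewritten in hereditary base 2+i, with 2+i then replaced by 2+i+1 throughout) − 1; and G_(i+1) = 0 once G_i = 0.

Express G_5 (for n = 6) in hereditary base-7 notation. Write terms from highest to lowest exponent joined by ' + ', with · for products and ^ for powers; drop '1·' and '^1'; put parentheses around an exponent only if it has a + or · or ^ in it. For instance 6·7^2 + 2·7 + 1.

5·7^5 + 5·7^4 + 5·7^3 + 5·7^2 + 5·7 + 4

G_0=6  [base 2] 2^2 + 2  →[2↦3]→  3^3 + 3 = 30  −1 ⇒ G_1=29
G_1=29  [base 3] 3^3 + 2  →[3↦4]→  4^4 + 2 = 258  −1 ⇒ G_2=257
G_2=257  [base 4] 4^4 + 1  →[4↦5]→  5^5 + 1 = 3126  −1 ⇒ G_3=3125
G_3=3125  [base 5] 5^5  →[5↦6]→  6^6 = 46656  −1 ⇒ G_4=46655
G_4=46655  [base 6] 5·6^5 + 5·6^4 + 5·6^3 + 5·6^2 + 5·6 + 5  →[6↦7]→  5·7^5 + 5·7^4 + 5·7^3 + 5·7^2 + 5·7 + 5 = 98040  −1 ⇒ G_5=98039
G_5=98039  [base 7] 5·7^5 + 5·7^4 + 5·7^3 + 5·7^2 + 5·7 + 4  →[7↦8]→  5·8^5 + 5·8^4 + 5·8^3 + 5·8^2 + 5·8 + 4 = 187244  −1 ⇒ G_6=187243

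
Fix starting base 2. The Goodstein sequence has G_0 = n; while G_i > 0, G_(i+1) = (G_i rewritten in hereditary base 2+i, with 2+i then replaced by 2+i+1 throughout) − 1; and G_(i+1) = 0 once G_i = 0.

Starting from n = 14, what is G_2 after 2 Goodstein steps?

1281

i=0: 14 = 2^(2 + 1) + 2^2 + 2 (b=2); 2→3: 3^(3 + 1) + 3^3 + 3 = 111; 111−1 = 110
i=1: 110 = 3^(3 + 1) + 3^3 + 2 (b=3); 3→4: 4^(4 + 1) + 4^4 + 2 = 1282; 1282−1 = 1281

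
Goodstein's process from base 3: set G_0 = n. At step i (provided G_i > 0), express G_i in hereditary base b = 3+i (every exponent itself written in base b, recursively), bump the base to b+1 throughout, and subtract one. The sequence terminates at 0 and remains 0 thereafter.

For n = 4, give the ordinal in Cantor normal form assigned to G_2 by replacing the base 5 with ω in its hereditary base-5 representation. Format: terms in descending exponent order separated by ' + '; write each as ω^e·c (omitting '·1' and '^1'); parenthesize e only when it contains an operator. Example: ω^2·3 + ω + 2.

[0] 4 ≡ 3 + 1 (base 3). Lift 4: 5. −1: 4.
[1] 4 ≡ 4 (base 4). Lift 5: 5. −1: 4.
[2] 4 ≡ 4 (base 5). Lift 6: 4. −1: 3.

4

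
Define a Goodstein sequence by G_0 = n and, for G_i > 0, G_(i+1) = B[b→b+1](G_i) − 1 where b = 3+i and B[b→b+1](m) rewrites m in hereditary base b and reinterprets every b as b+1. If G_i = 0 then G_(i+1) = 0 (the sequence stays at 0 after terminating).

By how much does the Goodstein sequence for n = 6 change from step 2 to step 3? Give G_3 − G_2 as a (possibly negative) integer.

(0) 6|_3 = 2·3 ↦ 2·4|_4 = 8 ⇒ 7
(1) 7|_4 = 4 + 3 ↦ 5 + 3|_5 = 8 ⇒ 7
(2) 7|_5 = 5 + 2 ↦ 6 + 2|_6 = 8 ⇒ 7

0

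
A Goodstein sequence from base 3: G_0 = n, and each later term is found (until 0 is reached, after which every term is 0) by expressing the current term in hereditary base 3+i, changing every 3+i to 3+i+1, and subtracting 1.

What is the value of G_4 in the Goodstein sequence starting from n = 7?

base 3: 7 = 2·3 + 1; at 4: 2·4 + 1 = 9; next = 8
base 4: 8 = 2·4; at 5: 2·5 = 10; next = 9
base 5: 9 = 5 + 4; at 6: 6 + 4 = 10; next = 9
base 6: 9 = 6 + 3; at 7: 7 + 3 = 10; next = 9
base 7: 9 = 7 + 2; at 8: 8 + 2 = 10; next = 9

9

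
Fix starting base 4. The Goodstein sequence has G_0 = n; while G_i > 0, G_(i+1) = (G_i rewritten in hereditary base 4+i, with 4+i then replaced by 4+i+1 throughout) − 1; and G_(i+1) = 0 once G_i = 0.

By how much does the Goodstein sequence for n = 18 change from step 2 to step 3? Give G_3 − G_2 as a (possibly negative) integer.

12

18 —HB4→ 4^2 + 2 —bump→ 5^2 + 2 = 27 —(−1)→ 26
26 —HB5→ 5^2 + 1 —bump→ 6^2 + 1 = 37 —(−1)→ 36
36 —HB6→ 6^2 —bump→ 7^2 = 49 —(−1)→ 48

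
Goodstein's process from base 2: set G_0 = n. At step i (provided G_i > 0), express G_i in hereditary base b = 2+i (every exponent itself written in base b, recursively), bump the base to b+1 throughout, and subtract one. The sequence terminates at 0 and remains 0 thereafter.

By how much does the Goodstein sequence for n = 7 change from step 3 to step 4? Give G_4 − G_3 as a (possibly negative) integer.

G_0 = 7. HB_2(7) = 2^2 + 2 + 1. Bump = 31. G_1 = 30.
G_1 = 30. HB_3(30) = 3^3 + 3. Bump = 260. G_2 = 259.
G_2 = 259. HB_4(259) = 4^4 + 3. Bump = 3128. G_3 = 3127.
G_3 = 3127. HB_5(3127) = 5^5 + 2. Bump = 46658. G_4 = 46657.

43530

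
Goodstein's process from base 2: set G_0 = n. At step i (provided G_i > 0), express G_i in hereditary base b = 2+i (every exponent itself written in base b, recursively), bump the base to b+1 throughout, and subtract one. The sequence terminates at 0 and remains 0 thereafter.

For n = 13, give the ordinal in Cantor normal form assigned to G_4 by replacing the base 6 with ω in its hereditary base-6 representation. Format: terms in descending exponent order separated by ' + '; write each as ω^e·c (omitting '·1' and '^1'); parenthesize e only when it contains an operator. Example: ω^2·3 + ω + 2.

G_0 = 13. HB_2(13) = 2^(2 + 1) + 2^2 + 1. Bump = 109. G_1 = 108.
G_1 = 108. HB_3(108) = 3^(3 + 1) + 3^3. Bump = 1280. G_2 = 1279.
G_2 = 1279. HB_4(1279) = 4^(4 + 1) + 3·4^3 + 3·4^2 + 3·4 + 3. Bump = 16093. G_3 = 16092.
G_3 = 16092. HB_5(16092) = 5^(5 + 1) + 3·5^3 + 3·5^2 + 3·5 + 2. Bump = 280712. G_4 = 280711.

ω^(ω + 1) + ω^3·3 + ω^2·3 + ω·3 + 1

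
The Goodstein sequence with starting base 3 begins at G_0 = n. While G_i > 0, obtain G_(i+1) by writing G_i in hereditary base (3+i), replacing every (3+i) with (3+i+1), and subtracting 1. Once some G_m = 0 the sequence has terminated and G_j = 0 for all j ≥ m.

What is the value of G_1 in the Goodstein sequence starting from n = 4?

4

G_0 = 4. HB_3(4) = 3 + 1. Bump = 5. G_1 = 4.
G_1 = 4. HB_4(4) = 4. Bump = 5. G_2 = 4.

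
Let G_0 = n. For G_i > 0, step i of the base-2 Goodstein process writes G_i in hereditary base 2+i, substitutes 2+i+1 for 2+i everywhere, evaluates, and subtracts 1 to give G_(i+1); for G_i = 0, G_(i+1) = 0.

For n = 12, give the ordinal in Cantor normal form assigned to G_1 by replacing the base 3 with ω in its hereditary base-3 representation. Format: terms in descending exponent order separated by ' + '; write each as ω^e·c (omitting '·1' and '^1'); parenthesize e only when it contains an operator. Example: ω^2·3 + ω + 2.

G_0=12  [base 2] 2^(2 + 1) + 2^2  →[2↦3]→  3^(3 + 1) + 3^3 = 108  −1 ⇒ G_1=107
G_1=107  [base 3] 3^(3 + 1) + 2·3^2 + 2·3 + 2  →[3↦4]→  4^(4 + 1) + 2·4^2 + 2·4 + 2 = 1066  −1 ⇒ G_2=1065

ω^(ω + 1) + ω^2·2 + ω·2 + 2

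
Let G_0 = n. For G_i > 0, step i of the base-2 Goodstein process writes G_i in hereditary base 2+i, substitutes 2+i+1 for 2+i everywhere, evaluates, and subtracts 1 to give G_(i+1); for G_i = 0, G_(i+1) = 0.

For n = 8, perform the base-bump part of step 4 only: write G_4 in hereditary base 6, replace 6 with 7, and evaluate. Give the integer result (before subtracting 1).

1647196

step 0: 8 = 2^(2 + 1); sub 3 for 2: 3^(3 + 1); = 81; G_1 = 81−1 = 80
step 1: 80 = 2·3^3 + 2·3^2 + 2·3 + 2; sub 4 for 3: 2·4^4 + 2·4^2 + 2·4 + 2; = 554; G_2 = 554−1 = 553
step 2: 553 = 2·4^4 + 2·4^2 + 2·4 + 1; sub 5 for 4: 2·5^5 + 2·5^2 + 2·5 + 1; = 6311; G_3 = 6311−1 = 6310
step 3: 6310 = 2·5^5 + 2·5^2 + 2·5; sub 6 for 5: 2·6^6 + 2·6^2 + 2·6; = 93396; G_4 = 93396−1 = 93395
step 4: 93395 = 2·6^6 + 2·6^2 + 6 + 5; sub 7 for 6: 2·7^7 + 2·7^2 + 7 + 5; = 1647196; G_5 = 1647196−1 = 1647195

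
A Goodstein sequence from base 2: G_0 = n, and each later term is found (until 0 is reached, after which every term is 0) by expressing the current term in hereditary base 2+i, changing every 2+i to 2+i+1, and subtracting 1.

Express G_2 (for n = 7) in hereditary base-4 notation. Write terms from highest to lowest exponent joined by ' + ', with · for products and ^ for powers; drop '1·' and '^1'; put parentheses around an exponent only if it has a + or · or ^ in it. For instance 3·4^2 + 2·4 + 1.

4^4 + 3

7 —HB2→ 2^2 + 2 + 1 —bump→ 3^3 + 3 + 1 = 31 —(−1)→ 30
30 —HB3→ 3^3 + 3 —bump→ 4^4 + 4 = 260 —(−1)→ 259
259 —HB4→ 4^4 + 3 —bump→ 5^5 + 3 = 3128 —(−1)→ 3127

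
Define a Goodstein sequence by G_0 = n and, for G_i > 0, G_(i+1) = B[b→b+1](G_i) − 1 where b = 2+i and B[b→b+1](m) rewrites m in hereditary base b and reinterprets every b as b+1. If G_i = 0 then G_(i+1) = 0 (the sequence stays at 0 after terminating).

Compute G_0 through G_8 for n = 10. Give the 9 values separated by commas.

G_0 = 10. HB_2(10) = 2^(2 + 1) + 2. Bump = 84. G_1 = 83.
G_1 = 83. HB_3(83) = 3^(3 + 1) + 2. Bump = 1026. G_2 = 1025.
G_2 = 1025. HB_4(1025) = 4^(4 + 1) + 1. Bump = 15626. G_3 = 15625.
G_3 = 15625. HB_5(15625) = 5^(5 + 1). Bump = 279936. G_4 = 279935.
G_4 = 279935. HB_6(279935) = 5·6^6 + 5·6^5 + 5·6^4 + 5·6^3 + 5·6^2 + 5·6 + 5. Bump = 4215755. G_5 = 4215754.
G_5 = 4215754. HB_7(4215754) = 5·7^7 + 5·7^5 + 5·7^4 + 5·7^3 + 5·7^2 + 5·7 + 4. Bump = 84073324. G_6 = 84073323.
G_6 = 84073323. HB_8(84073323) = 5·8^8 + 5·8^5 + 5·8^4 + 5·8^3 + 5·8^2 + 5·8 + 3. Bump = 1937434593. G_7 = 1937434592.
G_7 = 1937434592. HB_9(1937434592) = 5·9^9 + 5·9^5 + 5·9^4 + 5·9^3 + 5·9^2 + 5·9 + 2. Bump = 50000555552. G_8 = 50000555551.

10, 83, 1025, 15625, 279935, 4215754, 84073323, 1937434592, 50000555551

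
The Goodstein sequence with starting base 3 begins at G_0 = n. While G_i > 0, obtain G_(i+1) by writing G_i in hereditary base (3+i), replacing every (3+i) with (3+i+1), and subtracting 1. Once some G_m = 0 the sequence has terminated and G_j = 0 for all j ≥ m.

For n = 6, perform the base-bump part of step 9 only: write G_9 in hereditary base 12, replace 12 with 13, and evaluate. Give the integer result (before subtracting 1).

3

(0) 6|_3 = 2·3 ↦ 2·4|_4 = 8 ⇒ 7
(1) 7|_4 = 4 + 3 ↦ 5 + 3|_5 = 8 ⇒ 7
(2) 7|_5 = 5 + 2 ↦ 6 + 2|_6 = 8 ⇒ 7
(3) 7|_6 = 6 + 1 ↦ 7 + 1|_7 = 8 ⇒ 7
(4) 7|_7 = 7 ↦ 8|_8 = 8 ⇒ 7
(5) 7|_8 = 7 ↦ 7|_9 = 7 ⇒ 6
(6) 6|_9 = 6 ↦ 6|_10 = 6 ⇒ 5
(7) 5|_10 = 5 ↦ 5|_11 = 5 ⇒ 4
(8) 4|_11 = 4 ↦ 4|_12 = 4 ⇒ 3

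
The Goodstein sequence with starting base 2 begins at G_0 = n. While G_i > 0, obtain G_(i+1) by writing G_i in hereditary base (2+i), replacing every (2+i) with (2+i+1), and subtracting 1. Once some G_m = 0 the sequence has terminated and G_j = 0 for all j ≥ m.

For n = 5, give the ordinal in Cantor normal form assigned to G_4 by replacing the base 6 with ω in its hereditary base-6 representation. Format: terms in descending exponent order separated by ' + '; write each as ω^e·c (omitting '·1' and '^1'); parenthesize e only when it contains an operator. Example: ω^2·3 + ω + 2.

G_0=5  [base 2] 2^2 + 1  →[2↦3]→  3^3 + 1 = 28  −1 ⇒ G_1=27
G_1=27  [base 3] 3^3  →[3↦4]→  4^4 = 256  −1 ⇒ G_2=255
G_2=255  [base 4] 3·4^3 + 3·4^2 + 3·4 + 3  →[4↦5]→  3·5^3 + 3·5^2 + 3·5 + 3 = 468  −1 ⇒ G_3=467
G_3=467  [base 5] 3·5^3 + 3·5^2 + 3·5 + 2  →[5↦6]→  3·6^3 + 3·6^2 + 3·6 + 2 = 776  −1 ⇒ G_4=775
G_4=775  [base 6] 3·6^3 + 3·6^2 + 3·6 + 1  →[6↦7]→  3·7^3 + 3·7^2 + 3·7 + 1 = 1198  −1 ⇒ G_5=1197

ω^3·3 + ω^2·3 + ω·3 + 1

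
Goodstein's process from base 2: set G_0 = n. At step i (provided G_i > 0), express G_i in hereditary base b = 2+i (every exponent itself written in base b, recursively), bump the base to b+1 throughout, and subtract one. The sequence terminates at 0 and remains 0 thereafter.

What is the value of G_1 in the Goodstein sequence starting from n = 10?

G_0 = 10. HB_2(10) = 2^(2 + 1) + 2. Bump = 84. G_1 = 83.
G_1 = 83. HB_3(83) = 3^(3 + 1) + 2. Bump = 1026. G_2 = 1025.

83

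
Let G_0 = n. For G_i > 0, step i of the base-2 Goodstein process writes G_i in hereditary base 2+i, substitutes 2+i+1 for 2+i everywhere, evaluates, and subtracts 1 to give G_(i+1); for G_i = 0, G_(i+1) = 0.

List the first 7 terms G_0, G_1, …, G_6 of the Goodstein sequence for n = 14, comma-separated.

14, 110, 1281, 18750, 326591, 5862840, 134404971

G_0 = 14. HB_2(14) = 2^(2 + 1) + 2^2 + 2. Bump = 111. G_1 = 110.
G_1 = 110. HB_3(110) = 3^(3 + 1) + 3^3 + 2. Bump = 1282. G_2 = 1281.
G_2 = 1281. HB_4(1281) = 4^(4 + 1) + 4^4 + 1. Bump = 18751. G_3 = 18750.
G_3 = 18750. HB_5(18750) = 5^(5 + 1) + 5^5. Bump = 326592. G_4 = 326591.
G_4 = 326591. HB_6(326591) = 6^(6 + 1) + 5·6^5 + 5·6^4 + 5·6^3 + 5·6^2 + 5·6 + 5. Bump = 5862841. G_5 = 5862840.
G_5 = 5862840. HB_7(5862840) = 7^(7 + 1) + 5·7^5 + 5·7^4 + 5·7^3 + 5·7^2 + 5·7 + 4. Bump = 134404972. G_6 = 134404971.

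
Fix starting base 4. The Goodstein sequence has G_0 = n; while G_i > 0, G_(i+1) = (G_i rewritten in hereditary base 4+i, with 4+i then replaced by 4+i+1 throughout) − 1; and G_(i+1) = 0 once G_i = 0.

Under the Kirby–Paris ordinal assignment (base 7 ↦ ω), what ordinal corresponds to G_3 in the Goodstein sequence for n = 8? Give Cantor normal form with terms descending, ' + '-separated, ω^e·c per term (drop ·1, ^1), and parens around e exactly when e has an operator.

(0) 8|_4 = 2·4 ↦ 2·5|_5 = 10 ⇒ 9
(1) 9|_5 = 5 + 4 ↦ 6 + 4|_6 = 10 ⇒ 9
(2) 9|_6 = 6 + 3 ↦ 7 + 3|_7 = 10 ⇒ 9

ω + 2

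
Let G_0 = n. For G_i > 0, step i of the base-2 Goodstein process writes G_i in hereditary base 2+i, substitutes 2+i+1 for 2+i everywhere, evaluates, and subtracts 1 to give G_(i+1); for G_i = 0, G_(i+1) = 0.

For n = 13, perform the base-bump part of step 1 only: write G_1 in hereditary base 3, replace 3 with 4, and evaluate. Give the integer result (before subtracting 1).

G_0=13  [base 2] 2^(2 + 1) + 2^2 + 1  →[2↦3]→  3^(3 + 1) + 3^3 + 1 = 109  −1 ⇒ G_1=108
G_1=108  [base 3] 3^(3 + 1) + 3^3  →[3↦4]→  4^(4 + 1) + 4^4 = 1280  −1 ⇒ G_2=1279

1280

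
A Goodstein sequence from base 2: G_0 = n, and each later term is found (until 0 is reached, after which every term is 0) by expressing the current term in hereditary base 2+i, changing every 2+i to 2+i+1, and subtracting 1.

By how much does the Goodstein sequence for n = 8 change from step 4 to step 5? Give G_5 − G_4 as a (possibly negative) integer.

step 0: 8 = 2^(2 + 1); sub 3 for 2: 3^(3 + 1); = 81; G_1 = 81−1 = 80
step 1: 80 = 2·3^3 + 2·3^2 + 2·3 + 2; sub 4 for 3: 2·4^4 + 2·4^2 + 2·4 + 2; = 554; G_2 = 554−1 = 553
step 2: 553 = 2·4^4 + 2·4^2 + 2·4 + 1; sub 5 for 4: 2·5^5 + 2·5^2 + 2·5 + 1; = 6311; G_3 = 6311−1 = 6310
step 3: 6310 = 2·5^5 + 2·5^2 + 2·5; sub 6 for 5: 2·6^6 + 2·6^2 + 2·6; = 93396; G_4 = 93396−1 = 93395
step 4: 93395 = 2·6^6 + 2·6^2 + 6 + 5; sub 7 for 6: 2·7^7 + 2·7^2 + 7 + 5; = 1647196; G_5 = 1647196−1 = 1647195

1553800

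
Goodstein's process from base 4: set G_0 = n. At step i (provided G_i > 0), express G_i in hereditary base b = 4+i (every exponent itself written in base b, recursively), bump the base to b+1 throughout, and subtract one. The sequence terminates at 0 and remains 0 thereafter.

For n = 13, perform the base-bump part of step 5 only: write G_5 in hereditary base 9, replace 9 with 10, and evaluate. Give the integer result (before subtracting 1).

22

G_0=13  [base 4] 3·4 + 1  →[4↦5]→  3·5 + 1 = 16  −1 ⇒ G_1=15
G_1=15  [base 5] 3·5  →[5↦6]→  3·6 = 18  −1 ⇒ G_2=17
G_2=17  [base 6] 2·6 + 5  →[6↦7]→  2·7 + 5 = 19  −1 ⇒ G_3=18
G_3=18  [base 7] 2·7 + 4  →[7↦8]→  2·8 + 4 = 20  −1 ⇒ G_4=19
G_4=19  [base 8] 2·8 + 3  →[8↦9]→  2·9 + 3 = 21  −1 ⇒ G_5=20
G_5=20  [base 9] 2·9 + 2  →[9↦10]→  2·10 + 2 = 22  −1 ⇒ G_6=21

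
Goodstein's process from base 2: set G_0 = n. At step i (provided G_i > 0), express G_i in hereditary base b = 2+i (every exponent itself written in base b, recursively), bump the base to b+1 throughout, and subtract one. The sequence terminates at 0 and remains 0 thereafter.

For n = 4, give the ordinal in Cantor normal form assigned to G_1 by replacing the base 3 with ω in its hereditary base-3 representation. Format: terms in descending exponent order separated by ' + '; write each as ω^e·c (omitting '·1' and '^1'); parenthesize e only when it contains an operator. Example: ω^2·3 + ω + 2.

ω^2·2 + ω·2 + 2

[0] 4 ≡ 2^2 (base 2). Lift 3: 27. −1: 26.
[1] 26 ≡ 2·3^2 + 2·3 + 2 (base 3). Lift 4: 42. −1: 41.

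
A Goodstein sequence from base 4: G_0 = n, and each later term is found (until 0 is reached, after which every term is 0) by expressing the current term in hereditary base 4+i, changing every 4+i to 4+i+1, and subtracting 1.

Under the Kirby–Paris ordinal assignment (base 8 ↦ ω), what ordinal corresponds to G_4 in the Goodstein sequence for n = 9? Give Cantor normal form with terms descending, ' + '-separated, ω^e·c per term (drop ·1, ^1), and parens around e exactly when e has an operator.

(0) 9|_4 = 2·4 + 1 ↦ 2·5 + 1|_5 = 11 ⇒ 10
(1) 10|_5 = 2·5 ↦ 2·6|_6 = 12 ⇒ 11
(2) 11|_6 = 6 + 5 ↦ 7 + 5|_7 = 12 ⇒ 11
(3) 11|_7 = 7 + 4 ↦ 8 + 4|_8 = 12 ⇒ 11
(4) 11|_8 = 8 + 3 ↦ 9 + 3|_9 = 12 ⇒ 11

ω + 3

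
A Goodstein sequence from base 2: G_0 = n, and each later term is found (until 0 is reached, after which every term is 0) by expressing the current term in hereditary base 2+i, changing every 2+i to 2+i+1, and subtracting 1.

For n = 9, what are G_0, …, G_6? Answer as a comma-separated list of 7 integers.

9, 81, 1023, 9842, 140743, 2471826, 50333399

(0) 9|_2 = 2^(2 + 1) + 1 ↦ 3^(3 + 1) + 1|_3 = 82 ⇒ 81
(1) 81|_3 = 3^(3 + 1) ↦ 4^(4 + 1)|_4 = 1024 ⇒ 1023
(2) 1023|_4 = 3·4^4 + 3·4^3 + 3·4^2 + 3·4 + 3 ↦ 3·5^5 + 3·5^3 + 3·5^2 + 3·5 + 3|_5 = 9843 ⇒ 9842
(3) 9842|_5 = 3·5^5 + 3·5^3 + 3·5^2 + 3·5 + 2 ↦ 3·6^6 + 3·6^3 + 3·6^2 + 3·6 + 2|_6 = 140744 ⇒ 140743
(4) 140743|_6 = 3·6^6 + 3·6^3 + 3·6^2 + 3·6 + 1 ↦ 3·7^7 + 3·7^3 + 3·7^2 + 3·7 + 1|_7 = 2471827 ⇒ 2471826
(5) 2471826|_7 = 3·7^7 + 3·7^3 + 3·7^2 + 3·7 ↦ 3·8^8 + 3·8^3 + 3·8^2 + 3·8|_8 = 50333400 ⇒ 50333399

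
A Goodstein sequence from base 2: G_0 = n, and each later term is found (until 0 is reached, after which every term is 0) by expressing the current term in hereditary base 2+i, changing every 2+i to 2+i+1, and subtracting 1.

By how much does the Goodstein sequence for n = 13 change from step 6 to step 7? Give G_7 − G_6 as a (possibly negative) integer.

base 2: 13 = 2^(2 + 1) + 2^2 + 1; at 3: 3^(3 + 1) + 3^3 + 1 = 109; next = 108
base 3: 108 = 3^(3 + 1) + 3^3; at 4: 4^(4 + 1) + 4^4 = 1280; next = 1279
base 4: 1279 = 4^(4 + 1) + 3·4^3 + 3·4^2 + 3·4 + 3; at 5: 5^(5 + 1) + 3·5^3 + 3·5^2 + 3·5 + 3 = 16093; next = 16092
base 5: 16092 = 5^(5 + 1) + 3·5^3 + 3·5^2 + 3·5 + 2; at 6: 6^(6 + 1) + 3·6^3 + 3·6^2 + 3·6 + 2 = 280712; next = 280711
base 6: 280711 = 6^(6 + 1) + 3·6^3 + 3·6^2 + 3·6 + 1; at 7: 7^(7 + 1) + 3·7^3 + 3·7^2 + 3·7 + 1 = 5765999; next = 5765998
base 7: 5765998 = 7^(7 + 1) + 3·7^3 + 3·7^2 + 3·7; at 8: 8^(8 + 1) + 3·8^3 + 3·8^2 + 3·8 = 134219480; next = 134219479
base 8: 134219479 = 8^(8 + 1) + 3·8^3 + 3·8^2 + 2·8 + 7; at 9: 9^(9 + 1) + 3·9^3 + 3·9^2 + 2·9 + 7 = 3486786856; next = 3486786855

3352567376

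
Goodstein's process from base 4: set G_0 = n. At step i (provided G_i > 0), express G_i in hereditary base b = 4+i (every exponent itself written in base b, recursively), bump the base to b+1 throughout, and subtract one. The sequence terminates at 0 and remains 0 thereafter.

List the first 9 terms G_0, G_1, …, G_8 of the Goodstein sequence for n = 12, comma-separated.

12 —HB4→ 3·4 —bump→ 3·5 = 15 —(−1)→ 14
14 —HB5→ 2·5 + 4 —bump→ 2·6 + 4 = 16 —(−1)→ 15
15 —HB6→ 2·6 + 3 —bump→ 2·7 + 3 = 17 —(−1)→ 16
16 —HB7→ 2·7 + 2 —bump→ 2·8 + 2 = 18 —(−1)→ 17
17 —HB8→ 2·8 + 1 —bump→ 2·9 + 1 = 19 —(−1)→ 18
18 —HB9→ 2·9 —bump→ 2·10 = 20 —(−1)→ 19
19 —HB10→ 10 + 9 —bump→ 11 + 9 = 20 —(−1)→ 19
19 —HB11→ 11 + 8 —bump→ 12 + 8 = 20 —(−1)→ 19

12, 14, 15, 16, 17, 18, 19, 19, 19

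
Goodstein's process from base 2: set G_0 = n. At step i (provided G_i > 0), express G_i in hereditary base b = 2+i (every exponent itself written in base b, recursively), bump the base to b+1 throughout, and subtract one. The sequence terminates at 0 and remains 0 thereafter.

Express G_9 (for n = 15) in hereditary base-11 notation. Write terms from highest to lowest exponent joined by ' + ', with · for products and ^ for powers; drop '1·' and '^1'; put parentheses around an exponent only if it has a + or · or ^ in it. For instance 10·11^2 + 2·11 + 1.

11^(11 + 1) + 7·11^7 + 7·11^6 + 7·11^5 + 7·11^4 + 7·11^3 + 7·11^2 + 7·11 + 4

(0) 15|_2 = 2^(2 + 1) + 2^2 + 2 + 1 ↦ 3^(3 + 1) + 3^3 + 3 + 1|_3 = 112 ⇒ 111
(1) 111|_3 = 3^(3 + 1) + 3^3 + 3 ↦ 4^(4 + 1) + 4^4 + 4|_4 = 1284 ⇒ 1283
(2) 1283|_4 = 4^(4 + 1) + 4^4 + 3 ↦ 5^(5 + 1) + 5^5 + 3|_5 = 18753 ⇒ 18752
(3) 18752|_5 = 5^(5 + 1) + 5^5 + 2 ↦ 6^(6 + 1) + 6^6 + 2|_6 = 326594 ⇒ 326593
(4) 326593|_6 = 6^(6 + 1) + 6^6 + 1 ↦ 7^(7 + 1) + 7^7 + 1|_7 = 6588345 ⇒ 6588344
(5) 6588344|_7 = 7^(7 + 1) + 7^7 ↦ 8^(8 + 1) + 8^8|_8 = 150994944 ⇒ 150994943
(6) 150994943|_8 = 8^(8 + 1) + 7·8^7 + 7·8^6 + 7·8^5 + 7·8^4 + 7·8^3 + 7·8^2 + 7·8 + 7 ↦ 9^(9 + 1) + 7·9^7 + 7·9^6 + 7·9^5 + 7·9^4 + 7·9^3 + 7·9^2 + 7·9 + 7|_9 = 3524450281 ⇒ 3524450280
(7) 3524450280|_9 = 9^(9 + 1) + 7·9^7 + 7·9^6 + 7·9^5 + 7·9^4 + 7·9^3 + 7·9^2 + 7·9 + 6 ↦ 10^(10 + 1) + 7·10^7 + 7·10^6 + 7·10^5 + 7·10^4 + 7·10^3 + 7·10^2 + 7·10 + 6|_10 = 100077777776 ⇒ 100077777775
(8) 100077777775|_10 = 10^(10 + 1) + 7·10^7 + 7·10^6 + 7·10^5 + 7·10^4 + 7·10^3 + 7·10^2 + 7·10 + 5 ↦ 11^(11 + 1) + 7·11^7 + 7·11^6 + 7·11^5 + 7·11^4 + 7·11^3 + 7·11^2 + 7·11 + 5|_11 = 3138578427935 ⇒ 3138578427934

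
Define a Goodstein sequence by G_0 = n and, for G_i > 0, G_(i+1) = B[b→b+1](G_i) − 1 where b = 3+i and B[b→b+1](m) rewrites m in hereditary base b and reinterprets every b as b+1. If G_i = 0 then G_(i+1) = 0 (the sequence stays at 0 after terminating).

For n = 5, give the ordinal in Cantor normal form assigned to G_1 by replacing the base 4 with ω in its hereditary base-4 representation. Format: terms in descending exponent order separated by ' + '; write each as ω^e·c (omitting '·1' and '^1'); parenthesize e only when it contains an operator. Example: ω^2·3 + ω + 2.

(0) 5|_3 = 3 + 2 ↦ 4 + 2|_4 = 6 ⇒ 5
(1) 5|_4 = 4 + 1 ↦ 5 + 1|_5 = 6 ⇒ 5

ω + 1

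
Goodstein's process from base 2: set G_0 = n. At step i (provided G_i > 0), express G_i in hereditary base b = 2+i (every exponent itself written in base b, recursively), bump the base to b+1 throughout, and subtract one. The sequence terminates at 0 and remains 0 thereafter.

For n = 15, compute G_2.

i=0: 15 = 2^(2 + 1) + 2^2 + 2 + 1 (b=2); 2→3: 3^(3 + 1) + 3^3 + 3 + 1 = 112; 112−1 = 111
i=1: 111 = 3^(3 + 1) + 3^3 + 3 (b=3); 3→4: 4^(4 + 1) + 4^4 + 4 = 1284; 1284−1 = 1283
i=2: 1283 = 4^(4 + 1) + 4^4 + 3 (b=4); 4→5: 5^(5 + 1) + 5^5 + 3 = 18753; 18753−1 = 18752

1283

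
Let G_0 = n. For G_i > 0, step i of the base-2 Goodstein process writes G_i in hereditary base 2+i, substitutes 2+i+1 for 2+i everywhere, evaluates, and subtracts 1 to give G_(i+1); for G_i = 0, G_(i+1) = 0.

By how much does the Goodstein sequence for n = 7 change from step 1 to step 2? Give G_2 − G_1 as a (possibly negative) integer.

229

G_0 = 7. HB_2(7) = 2^2 + 2 + 1. Bump = 31. G_1 = 30.
G_1 = 30. HB_3(30) = 3^3 + 3. Bump = 260. G_2 = 259.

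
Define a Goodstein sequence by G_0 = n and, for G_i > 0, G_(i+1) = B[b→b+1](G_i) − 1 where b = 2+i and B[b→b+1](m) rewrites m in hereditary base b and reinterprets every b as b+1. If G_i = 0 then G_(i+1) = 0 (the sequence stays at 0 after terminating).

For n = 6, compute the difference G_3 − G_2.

6 —HB2→ 2^2 + 2 —bump→ 3^3 + 3 = 30 —(−1)→ 29
29 —HB3→ 3^3 + 2 —bump→ 4^4 + 2 = 258 —(−1)→ 257
257 —HB4→ 4^4 + 1 —bump→ 5^5 + 1 = 3126 —(−1)→ 3125

2868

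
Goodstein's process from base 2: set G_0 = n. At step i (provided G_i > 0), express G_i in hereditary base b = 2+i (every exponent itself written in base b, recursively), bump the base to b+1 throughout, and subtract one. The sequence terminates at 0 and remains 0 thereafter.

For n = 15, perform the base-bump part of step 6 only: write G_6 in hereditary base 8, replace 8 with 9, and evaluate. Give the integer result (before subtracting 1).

base 2: 15 = 2^(2 + 1) + 2^2 + 2 + 1; at 3: 3^(3 + 1) + 3^3 + 3 + 1 = 112; next = 111
base 3: 111 = 3^(3 + 1) + 3^3 + 3; at 4: 4^(4 + 1) + 4^4 + 4 = 1284; next = 1283
base 4: 1283 = 4^(4 + 1) + 4^4 + 3; at 5: 5^(5 + 1) + 5^5 + 3 = 18753; next = 18752
base 5: 18752 = 5^(5 + 1) + 5^5 + 2; at 6: 6^(6 + 1) + 6^6 + 2 = 326594; next = 326593
base 6: 326593 = 6^(6 + 1) + 6^6 + 1; at 7: 7^(7 + 1) + 7^7 + 1 = 6588345; next = 6588344
base 7: 6588344 = 7^(7 + 1) + 7^7; at 8: 8^(8 + 1) + 8^8 = 150994944; next = 150994943
base 8: 150994943 = 8^(8 + 1) + 7·8^7 + 7·8^6 + 7·8^5 + 7·8^4 + 7·8^3 + 7·8^2 + 7·8 + 7; at 9: 9^(9 + 1) + 7·9^7 + 7·9^6 + 7·9^5 + 7·9^4 + 7·9^3 + 7·9^2 + 7·9 + 7 = 3524450281; next = 3524450280

3524450281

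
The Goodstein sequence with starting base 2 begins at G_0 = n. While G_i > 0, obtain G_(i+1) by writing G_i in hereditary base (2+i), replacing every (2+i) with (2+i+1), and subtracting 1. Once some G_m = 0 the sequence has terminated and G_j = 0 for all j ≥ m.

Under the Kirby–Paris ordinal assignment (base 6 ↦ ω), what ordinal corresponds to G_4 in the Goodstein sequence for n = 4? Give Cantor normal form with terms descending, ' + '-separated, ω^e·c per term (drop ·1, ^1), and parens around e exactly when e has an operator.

(0) 4|_2 = 2^2 ↦ 3^3|_3 = 27 ⇒ 26
(1) 26|_3 = 2·3^2 + 2·3 + 2 ↦ 2·4^2 + 2·4 + 2|_4 = 42 ⇒ 41
(2) 41|_4 = 2·4^2 + 2·4 + 1 ↦ 2·5^2 + 2·5 + 1|_5 = 61 ⇒ 60
(3) 60|_5 = 2·5^2 + 2·5 ↦ 2·6^2 + 2·6|_6 = 84 ⇒ 83

ω^2·2 + ω + 5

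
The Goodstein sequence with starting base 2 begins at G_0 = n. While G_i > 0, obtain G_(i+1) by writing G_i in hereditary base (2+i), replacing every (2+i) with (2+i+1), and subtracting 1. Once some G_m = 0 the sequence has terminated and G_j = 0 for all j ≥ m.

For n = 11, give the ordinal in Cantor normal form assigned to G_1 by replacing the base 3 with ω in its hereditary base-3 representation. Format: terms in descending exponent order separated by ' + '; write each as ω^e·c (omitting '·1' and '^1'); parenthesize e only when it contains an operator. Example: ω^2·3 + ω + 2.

ω^(ω + 1) + ω

i=0: 11 = 2^(2 + 1) + 2 + 1 (b=2); 2→3: 3^(3 + 1) + 3 + 1 = 85; 85−1 = 84
i=1: 84 = 3^(3 + 1) + 3 (b=3); 3→4: 4^(4 + 1) + 4 = 1028; 1028−1 = 1027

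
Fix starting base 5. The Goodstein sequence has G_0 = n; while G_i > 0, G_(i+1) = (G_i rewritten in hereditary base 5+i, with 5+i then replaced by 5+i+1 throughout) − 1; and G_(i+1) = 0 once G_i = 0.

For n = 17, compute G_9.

29

G_0=17  [base 5] 3·5 + 2  →[5↦6]→  3·6 + 2 = 20  −1 ⇒ G_1=19
G_1=19  [base 6] 3·6 + 1  →[6↦7]→  3·7 + 1 = 22  −1 ⇒ G_2=21
G_2=21  [base 7] 3·7  →[7↦8]→  3·8 = 24  −1 ⇒ G_3=23
G_3=23  [base 8] 2·8 + 7  →[8↦9]→  2·9 + 7 = 25  −1 ⇒ G_4=24
G_4=24  [base 9] 2·9 + 6  →[9↦10]→  2·10 + 6 = 26  −1 ⇒ G_5=25
G_5=25  [base 10] 2·10 + 5  →[10↦11]→  2·11 + 5 = 27  −1 ⇒ G_6=26
G_6=26  [base 11] 2·11 + 4  →[11↦12]→  2·12 + 4 = 28  −1 ⇒ G_7=27
G_7=27  [base 12] 2·12 + 3  →[12↦13]→  2·13 + 3 = 29  −1 ⇒ G_8=28
G_8=28  [base 13] 2·13 + 2  →[13↦14]→  2·14 + 2 = 30  −1 ⇒ G_9=29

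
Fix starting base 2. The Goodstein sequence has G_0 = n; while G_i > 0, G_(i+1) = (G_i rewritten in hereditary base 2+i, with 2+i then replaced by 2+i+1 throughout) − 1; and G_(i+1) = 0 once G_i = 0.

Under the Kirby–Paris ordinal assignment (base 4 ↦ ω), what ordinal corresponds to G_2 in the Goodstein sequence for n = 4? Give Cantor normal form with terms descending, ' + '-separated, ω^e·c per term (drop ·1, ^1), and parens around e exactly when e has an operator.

ω^2·2 + ω·2 + 1

base 2: 4 = 2^2; at 3: 3^3 = 27; next = 26
base 3: 26 = 2·3^2 + 2·3 + 2; at 4: 2·4^2 + 2·4 + 2 = 42; next = 41
base 4: 41 = 2·4^2 + 2·4 + 1; at 5: 2·5^2 + 2·5 + 1 = 61; next = 60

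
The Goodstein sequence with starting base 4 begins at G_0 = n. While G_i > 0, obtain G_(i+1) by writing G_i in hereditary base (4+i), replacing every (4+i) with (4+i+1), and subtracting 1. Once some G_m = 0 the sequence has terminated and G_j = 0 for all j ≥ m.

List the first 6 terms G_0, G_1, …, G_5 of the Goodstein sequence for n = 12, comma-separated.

12, 14, 15, 16, 17, 18

G_0=12  [base 4] 3·4  →[4↦5]→  3·5 = 15  −1 ⇒ G_1=14
G_1=14  [base 5] 2·5 + 4  →[5↦6]→  2·6 + 4 = 16  −1 ⇒ G_2=15
G_2=15  [base 6] 2·6 + 3  →[6↦7]→  2·7 + 3 = 17  −1 ⇒ G_3=16
G_3=16  [base 7] 2·7 + 2  →[7↦8]→  2·8 + 2 = 18  −1 ⇒ G_4=17
G_4=17  [base 8] 2·8 + 1  →[8↦9]→  2·9 + 1 = 19  −1 ⇒ G_5=18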